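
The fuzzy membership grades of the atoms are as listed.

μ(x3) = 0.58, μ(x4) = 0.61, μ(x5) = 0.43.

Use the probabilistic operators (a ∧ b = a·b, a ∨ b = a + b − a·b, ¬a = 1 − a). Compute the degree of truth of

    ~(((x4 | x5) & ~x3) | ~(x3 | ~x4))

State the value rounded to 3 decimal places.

x4 | x5 = a + b − a·b on (0.6100, 0.4300) = 0.7777
~x3 = 1 − 0.5800 = 0.4200
(x4 | x5) & ~x3 = a·b on (0.7777, 0.4200) = 0.3266
~x4 = 1 − 0.6100 = 0.3900
x3 | ~x4 = a + b − a·b on (0.5800, 0.3900) = 0.7438
~(x3 | ~x4) = 1 − 0.7438 = 0.2562
((x4 | x5) & ~x3) | ~(x3 | ~x4) = a + b − a·b on (0.3266, 0.2562) = 0.4992
~(((x4 | x5) & ~x3) | ~(x3 | ~x4)) = 1 − 0.4992 = 0.5008

0.501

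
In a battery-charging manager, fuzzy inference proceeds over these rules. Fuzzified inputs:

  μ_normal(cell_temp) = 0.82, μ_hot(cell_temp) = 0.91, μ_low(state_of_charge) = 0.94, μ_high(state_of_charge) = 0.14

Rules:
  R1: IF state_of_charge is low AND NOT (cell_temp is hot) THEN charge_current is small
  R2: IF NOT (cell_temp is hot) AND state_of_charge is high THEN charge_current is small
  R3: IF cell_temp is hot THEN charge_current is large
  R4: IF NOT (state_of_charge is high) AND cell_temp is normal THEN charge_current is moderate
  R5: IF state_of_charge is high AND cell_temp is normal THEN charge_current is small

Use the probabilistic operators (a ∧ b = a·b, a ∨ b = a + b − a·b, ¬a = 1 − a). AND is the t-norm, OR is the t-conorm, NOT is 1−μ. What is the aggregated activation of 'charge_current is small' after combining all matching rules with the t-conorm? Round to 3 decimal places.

R1: low=0.94, ¬hot=1−0.91=0.09; AND[a·b] → w = 0.0846
R2: ¬hot=1−0.91=0.09, high=0.14; AND[a·b] → w = 0.0126
R3: hot=0.91 → w = 0.9100
R4: ¬high=1−0.14=0.86, normal=0.82; AND[a·b] → w = 0.7052
R5: high=0.14, normal=0.82; AND[a·b] → w = 0.1148
Rules with consequent 'small': {R1, R2, R5} → strengths 0.0846, 0.0126, 0.1148
Aggregate via t-conorm [a + b − a·b]: 0.1999

0.200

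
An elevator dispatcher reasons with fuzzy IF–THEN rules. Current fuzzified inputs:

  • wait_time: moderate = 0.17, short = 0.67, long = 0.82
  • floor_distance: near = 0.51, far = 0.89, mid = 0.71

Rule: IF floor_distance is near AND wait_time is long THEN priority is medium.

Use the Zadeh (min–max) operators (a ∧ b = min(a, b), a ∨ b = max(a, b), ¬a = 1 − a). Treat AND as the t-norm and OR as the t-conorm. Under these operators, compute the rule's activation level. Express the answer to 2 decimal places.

firing strength: near=0.51, long=0.82; AND[min(a, b)] → w = 0.51

0.51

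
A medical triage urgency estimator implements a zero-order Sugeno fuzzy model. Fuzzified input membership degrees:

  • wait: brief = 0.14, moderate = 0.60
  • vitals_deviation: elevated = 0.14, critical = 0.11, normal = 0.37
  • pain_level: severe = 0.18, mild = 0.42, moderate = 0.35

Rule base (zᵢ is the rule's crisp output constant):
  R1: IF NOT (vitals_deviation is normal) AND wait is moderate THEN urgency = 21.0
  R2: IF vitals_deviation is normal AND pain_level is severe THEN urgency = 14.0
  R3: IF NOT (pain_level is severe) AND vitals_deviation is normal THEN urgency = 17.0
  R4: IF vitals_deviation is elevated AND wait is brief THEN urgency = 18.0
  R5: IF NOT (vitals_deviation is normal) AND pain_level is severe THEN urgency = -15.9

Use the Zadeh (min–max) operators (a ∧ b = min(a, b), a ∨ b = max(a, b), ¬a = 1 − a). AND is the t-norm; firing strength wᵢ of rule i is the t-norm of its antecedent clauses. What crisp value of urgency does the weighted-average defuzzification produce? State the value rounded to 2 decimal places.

R1 (z=21.0): ¬normal=1−0.37=0.63, moderate=0.60; AND[min(a, b)] → w = 0.60
R2 (z=14.0): normal=0.37, severe=0.18; AND[min(a, b)] → w = 0.18
R3 (z=17.0): ¬severe=1−0.18=0.82, normal=0.37; AND[min(a, b)] → w = 0.37
R4 (z=18.0): elevated=0.14, brief=0.14; AND[min(a, b)] → w = 0.14
R5 (z=-15.9): ¬normal=1−0.37=0.63, severe=0.18; AND[min(a, b)] → w = 0.18
Weighted average = (0.60·21.0 + 0.18·14.0 + 0.37·17.0 + 0.14·18.0 + 0.18·-15.9) / (0.60 + 0.18 + 0.37 + 0.14 + 0.18)
  = 21.0680 / 1.4700 = 14.33

14.33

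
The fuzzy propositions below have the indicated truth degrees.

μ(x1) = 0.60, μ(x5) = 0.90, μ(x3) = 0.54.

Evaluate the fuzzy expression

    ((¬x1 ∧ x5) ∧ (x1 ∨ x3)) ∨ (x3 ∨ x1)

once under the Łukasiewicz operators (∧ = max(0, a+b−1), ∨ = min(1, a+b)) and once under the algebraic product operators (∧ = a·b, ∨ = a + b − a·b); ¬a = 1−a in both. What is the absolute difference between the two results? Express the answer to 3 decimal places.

0.130

Under Łukasiewicz:
  ¬x1 = 1 − 0.60 = 0.40
  ¬x1 ∧ x5 = max(0, a+b−1) on (0.40, 0.90) = 0.30
  x1 ∨ x3 = min(1, a+b) on (0.60, 0.54) = 1.00
  (¬x1 ∧ x5) ∧ (x1 ∨ x3) = max(0, a+b−1) on (0.30, 1.00) = 0.30
  x3 ∨ x1 = min(1, a+b) on (0.54, 0.60) = 1.00
  ((¬x1 ∧ x5) ∧ (x1 ∨ x3)) ∨ (x3 ∨ x1) = min(1, a+b) on (0.30, 1.00) = 1.00
  → value = 1.0000
Under algebraic product:
  ¬x1 = 1 − 0.6000 = 0.4000
  ¬x1 ∧ x5 = a·b on (0.4000, 0.9000) = 0.3600
  x1 ∨ x3 = a + b − a·b on (0.6000, 0.5400) = 0.8160
  (¬x1 ∧ x5) ∧ (x1 ∨ x3) = a·b on (0.3600, 0.8160) = 0.2938
  x3 ∨ x1 = a + b − a·b on (0.5400, 0.6000) = 0.8160
  ((¬x1 ∧ x5) ∧ (x1 ∨ x3)) ∨ (x3 ∨ x1) = a + b − a·b on (0.2938, 0.8160) = 0.8701
  → value = 0.8701
|1.0000 − 0.8701| = 0.130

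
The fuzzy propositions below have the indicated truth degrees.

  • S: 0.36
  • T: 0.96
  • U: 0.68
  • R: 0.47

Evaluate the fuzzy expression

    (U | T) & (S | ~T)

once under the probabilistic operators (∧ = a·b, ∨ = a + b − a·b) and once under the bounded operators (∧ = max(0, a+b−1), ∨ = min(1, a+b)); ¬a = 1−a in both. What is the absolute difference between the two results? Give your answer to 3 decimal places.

0.019

Under probabilistic:
  U | T = a + b − a·b on (0.6800, 0.9600) = 0.9872
  ~T = 1 − 0.9600 = 0.0400
  S | ~T = a + b − a·b on (0.3600, 0.0400) = 0.3856
  (U | T) & (S | ~T) = a·b on (0.9872, 0.3856) = 0.3807
  → value = 0.3807
Under bounded:
  U | T = min(1, a+b) on (0.68, 0.96) = 1.00
  ~T = 1 − 0.96 = 0.04
  S | ~T = min(1, a+b) on (0.36, 0.04) = 0.40
  (U | T) & (S | ~T) = max(0, a+b−1) on (1.00, 0.40) = 0.40
  → value = 0.4000
|0.3807 − 0.4000| = 0.019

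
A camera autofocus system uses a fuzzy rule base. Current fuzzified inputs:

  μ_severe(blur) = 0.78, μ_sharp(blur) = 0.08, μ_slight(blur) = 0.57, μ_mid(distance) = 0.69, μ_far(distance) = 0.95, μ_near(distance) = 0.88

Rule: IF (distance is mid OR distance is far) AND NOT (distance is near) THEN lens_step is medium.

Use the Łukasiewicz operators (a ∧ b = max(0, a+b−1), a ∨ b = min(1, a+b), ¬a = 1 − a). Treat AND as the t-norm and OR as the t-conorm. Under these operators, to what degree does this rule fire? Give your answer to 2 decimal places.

0.12

firing strength: (mid=0.69 OR far=0.95) = 1.00; AND[max(0, a+b−1)] with ¬near=1−0.88=0.12 → w = 0.12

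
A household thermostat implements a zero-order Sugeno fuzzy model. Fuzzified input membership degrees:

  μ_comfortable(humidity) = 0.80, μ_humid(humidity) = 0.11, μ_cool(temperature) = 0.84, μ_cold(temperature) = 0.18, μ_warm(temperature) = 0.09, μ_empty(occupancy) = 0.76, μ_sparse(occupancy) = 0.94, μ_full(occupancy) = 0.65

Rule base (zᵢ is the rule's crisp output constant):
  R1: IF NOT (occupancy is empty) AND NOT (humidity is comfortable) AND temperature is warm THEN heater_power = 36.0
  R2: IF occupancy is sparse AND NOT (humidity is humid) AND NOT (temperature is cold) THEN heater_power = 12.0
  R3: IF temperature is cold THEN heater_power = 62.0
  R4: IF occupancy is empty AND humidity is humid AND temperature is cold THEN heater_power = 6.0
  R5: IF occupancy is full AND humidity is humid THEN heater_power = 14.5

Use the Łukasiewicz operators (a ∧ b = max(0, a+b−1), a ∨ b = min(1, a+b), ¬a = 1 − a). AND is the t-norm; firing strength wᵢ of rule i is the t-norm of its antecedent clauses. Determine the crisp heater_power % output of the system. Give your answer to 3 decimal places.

R1 (z=36.0): ¬empty=1−0.76=0.24, ¬comfortable=1−0.80=0.20, warm=0.09; AND[max(0, a+b−1)] → w = 0.00
R2 (z=12.0): sparse=0.94, ¬humid=1−0.11=0.89, ¬cold=1−0.18=0.82; AND[max(0, a+b−1)] → w = 0.65
R3 (z=62.0): cold=0.18 → w = 0.18
R4 (z=6.0): empty=0.76, humid=0.11, cold=0.18; AND[max(0, a+b−1)] → w = 0.00
R5 (z=14.5): full=0.65, humid=0.11; AND[max(0, a+b−1)] → w = 0.00
Weighted average = (0.00·36.0 + 0.65·12.0 + 0.18·62.0 + 0.00·6.0 + 0.00·14.5) / (0.00 + 0.65 + 0.18 + 0.00 + 0.00)
  = 18.9600 / 0.8300 = 22.843

22.843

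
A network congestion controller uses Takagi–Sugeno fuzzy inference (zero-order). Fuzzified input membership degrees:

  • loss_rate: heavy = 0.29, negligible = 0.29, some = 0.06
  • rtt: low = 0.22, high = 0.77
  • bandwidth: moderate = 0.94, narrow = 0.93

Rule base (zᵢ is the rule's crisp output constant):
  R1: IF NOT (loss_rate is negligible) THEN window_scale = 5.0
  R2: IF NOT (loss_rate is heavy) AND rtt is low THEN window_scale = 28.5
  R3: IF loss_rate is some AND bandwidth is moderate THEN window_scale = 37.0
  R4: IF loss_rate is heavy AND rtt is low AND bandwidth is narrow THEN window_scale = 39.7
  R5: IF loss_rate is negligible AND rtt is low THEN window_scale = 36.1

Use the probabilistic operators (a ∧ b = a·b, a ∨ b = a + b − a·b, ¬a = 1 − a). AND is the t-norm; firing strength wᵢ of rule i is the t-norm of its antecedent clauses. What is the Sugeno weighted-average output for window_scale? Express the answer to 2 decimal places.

R1 (z=5.0): ¬negligible=1−0.29=0.71 → w = 0.7100
R2 (z=28.5): ¬heavy=1−0.29=0.71, low=0.22; AND[a·b] → w = 0.1562
R3 (z=37.0): some=0.06, moderate=0.94; AND[a·b] → w = 0.0564
R4 (z=39.7): heavy=0.29, low=0.22, narrow=0.93; AND[a·b] → w = 0.0593
R5 (z=36.1): negligible=0.29, low=0.22; AND[a·b] → w = 0.0638
Weighted average = (0.7100·5.0 + 0.1562·28.5 + 0.0564·37.0 + 0.0593·39.7 + 0.0638·36.1) / (0.7100 + 0.1562 + 0.0564 + 0.0593 + 0.0638)
  = 14.7472 / 1.0457 = 14.10

14.10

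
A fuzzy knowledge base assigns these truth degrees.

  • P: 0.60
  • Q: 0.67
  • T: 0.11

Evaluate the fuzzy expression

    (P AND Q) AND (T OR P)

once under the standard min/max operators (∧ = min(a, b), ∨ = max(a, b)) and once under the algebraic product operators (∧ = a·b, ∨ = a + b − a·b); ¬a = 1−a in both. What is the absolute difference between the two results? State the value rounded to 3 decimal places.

0.341

Under standard min/max:
  P AND Q = min(a, b) on (0.60, 0.67) = 0.60
  T OR P = max(a, b) on (0.11, 0.60) = 0.60
  (P AND Q) AND (T OR P) = min(a, b) on (0.60, 0.60) = 0.60
  → value = 0.6000
Under algebraic product:
  P AND Q = a·b on (0.6000, 0.6700) = 0.4020
  T OR P = a + b − a·b on (0.1100, 0.6000) = 0.6440
  (P AND Q) AND (T OR P) = a·b on (0.4020, 0.6440) = 0.2589
  → value = 0.2589
|0.6000 − 0.2589| = 0.341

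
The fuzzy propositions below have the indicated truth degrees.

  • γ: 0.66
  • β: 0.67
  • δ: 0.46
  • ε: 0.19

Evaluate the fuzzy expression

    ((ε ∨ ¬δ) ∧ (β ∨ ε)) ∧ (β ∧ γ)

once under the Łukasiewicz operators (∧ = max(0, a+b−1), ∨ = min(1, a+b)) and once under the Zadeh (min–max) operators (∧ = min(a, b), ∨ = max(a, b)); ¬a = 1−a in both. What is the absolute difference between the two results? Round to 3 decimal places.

0.540

Under Łukasiewicz:
  ¬δ = 1 − 0.46 = 0.54
  ε ∨ ¬δ = min(1, a+b) on (0.19, 0.54) = 0.73
  β ∨ ε = min(1, a+b) on (0.67, 0.19) = 0.86
  (ε ∨ ¬δ) ∧ (β ∨ ε) = max(0, a+b−1) on (0.73, 0.86) = 0.59
  β ∧ γ = max(0, a+b−1) on (0.67, 0.66) = 0.33
  ((ε ∨ ¬δ) ∧ (β ∨ ε)) ∧ (β ∧ γ) = max(0, a+b−1) on (0.59, 0.33) = 0.00
  → value = 0.0000
Under Zadeh (min–max):
  ¬δ = 1 − 0.46 = 0.54
  ε ∨ ¬δ = max(a, b) on (0.19, 0.54) = 0.54
  β ∨ ε = max(a, b) on (0.67, 0.19) = 0.67
  (ε ∨ ¬δ) ∧ (β ∨ ε) = min(a, b) on (0.54, 0.67) = 0.54
  β ∧ γ = min(a, b) on (0.67, 0.66) = 0.66
  ((ε ∨ ¬δ) ∧ (β ∨ ε)) ∧ (β ∧ γ) = min(a, b) on (0.54, 0.66) = 0.54
  → value = 0.5400
|0.0000 − 0.5400| = 0.540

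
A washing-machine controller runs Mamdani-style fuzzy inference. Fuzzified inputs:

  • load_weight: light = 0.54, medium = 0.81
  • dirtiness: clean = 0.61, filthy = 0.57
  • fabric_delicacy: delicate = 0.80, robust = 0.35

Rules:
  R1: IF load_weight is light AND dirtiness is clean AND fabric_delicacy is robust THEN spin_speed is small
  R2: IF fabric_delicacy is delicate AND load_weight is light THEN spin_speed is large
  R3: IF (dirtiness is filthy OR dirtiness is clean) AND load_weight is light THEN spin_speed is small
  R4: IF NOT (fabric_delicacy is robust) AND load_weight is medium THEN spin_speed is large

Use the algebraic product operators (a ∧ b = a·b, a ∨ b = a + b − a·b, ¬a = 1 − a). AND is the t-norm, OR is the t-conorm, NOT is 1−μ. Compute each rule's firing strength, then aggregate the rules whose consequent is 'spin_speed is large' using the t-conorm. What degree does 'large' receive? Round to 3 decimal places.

R1: light=0.54, clean=0.61, robust=0.35; AND[a·b] → w = 0.1153
R2: delicate=0.80, light=0.54; AND[a·b] → w = 0.4320
R3: (filthy=0.57 OR clean=0.61) = 0.8323; AND[a·b] with light=0.54 → w = 0.4494
R4: ¬robust=1−0.35=0.65, medium=0.81; AND[a·b] → w = 0.5265
Rules with consequent 'large': {R2, R4} → strengths 0.4320, 0.5265
Aggregate via t-conorm [a + b − a·b]: 0.7311

0.731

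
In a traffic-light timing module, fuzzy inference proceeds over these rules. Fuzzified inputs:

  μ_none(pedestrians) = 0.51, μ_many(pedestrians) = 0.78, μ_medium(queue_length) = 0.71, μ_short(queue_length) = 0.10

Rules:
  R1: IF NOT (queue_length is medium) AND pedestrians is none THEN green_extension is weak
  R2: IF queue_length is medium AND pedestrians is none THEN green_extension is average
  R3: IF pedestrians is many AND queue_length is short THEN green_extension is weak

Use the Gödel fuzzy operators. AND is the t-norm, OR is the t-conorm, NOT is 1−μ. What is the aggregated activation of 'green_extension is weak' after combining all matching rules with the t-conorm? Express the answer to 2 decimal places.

0.29

R1: ¬medium=1−0.71=0.29, none=0.51; AND[min(a, b)] → w = 0.29
R2: medium=0.71, none=0.51; AND[min(a, b)] → w = 0.51
R3: many=0.78, short=0.10; AND[min(a, b)] → w = 0.10
Rules with consequent 'weak': {R1, R3} → strengths 0.29, 0.10
Aggregate via t-conorm [max(a, b)]: 0.29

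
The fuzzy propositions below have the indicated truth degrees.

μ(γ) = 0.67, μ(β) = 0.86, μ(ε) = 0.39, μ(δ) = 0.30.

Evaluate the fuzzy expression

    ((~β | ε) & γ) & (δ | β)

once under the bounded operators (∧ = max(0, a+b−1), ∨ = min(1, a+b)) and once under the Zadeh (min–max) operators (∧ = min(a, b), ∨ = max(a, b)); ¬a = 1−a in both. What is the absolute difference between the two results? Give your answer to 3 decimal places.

0.190

Under bounded:
  ~β = 1 − 0.86 = 0.14
  ~β | ε = min(1, a+b) on (0.14, 0.39) = 0.53
  (~β | ε) & γ = max(0, a+b−1) on (0.53, 0.67) = 0.20
  δ | β = min(1, a+b) on (0.30, 0.86) = 1.00
  ((~β | ε) & γ) & (δ | β) = max(0, a+b−1) on (0.20, 1.00) = 0.20
  → value = 0.2000
Under Zadeh (min–max):
  ~β = 1 − 0.86 = 0.14
  ~β | ε = max(a, b) on (0.14, 0.39) = 0.39
  (~β | ε) & γ = min(a, b) on (0.39, 0.67) = 0.39
  δ | β = max(a, b) on (0.30, 0.86) = 0.86
  ((~β | ε) & γ) & (δ | β) = min(a, b) on (0.39, 0.86) = 0.39
  → value = 0.3900
|0.2000 − 0.3900| = 0.190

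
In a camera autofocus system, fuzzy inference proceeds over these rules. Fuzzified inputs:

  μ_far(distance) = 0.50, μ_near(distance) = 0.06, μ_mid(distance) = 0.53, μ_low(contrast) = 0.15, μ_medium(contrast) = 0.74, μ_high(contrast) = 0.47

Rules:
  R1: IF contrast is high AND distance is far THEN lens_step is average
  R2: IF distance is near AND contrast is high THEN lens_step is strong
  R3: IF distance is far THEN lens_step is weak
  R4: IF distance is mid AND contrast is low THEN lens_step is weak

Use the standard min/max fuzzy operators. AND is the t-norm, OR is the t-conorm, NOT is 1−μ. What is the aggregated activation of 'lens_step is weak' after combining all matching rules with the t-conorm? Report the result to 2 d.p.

0.50

R1: high=0.47, far=0.50; AND[min(a, b)] → w = 0.47
R2: near=0.06, high=0.47; AND[min(a, b)] → w = 0.06
R3: far=0.50 → w = 0.50
R4: mid=0.53, low=0.15; AND[min(a, b)] → w = 0.15
Rules with consequent 'weak': {R3, R4} → strengths 0.50, 0.15
Aggregate via t-conorm [max(a, b)]: 0.50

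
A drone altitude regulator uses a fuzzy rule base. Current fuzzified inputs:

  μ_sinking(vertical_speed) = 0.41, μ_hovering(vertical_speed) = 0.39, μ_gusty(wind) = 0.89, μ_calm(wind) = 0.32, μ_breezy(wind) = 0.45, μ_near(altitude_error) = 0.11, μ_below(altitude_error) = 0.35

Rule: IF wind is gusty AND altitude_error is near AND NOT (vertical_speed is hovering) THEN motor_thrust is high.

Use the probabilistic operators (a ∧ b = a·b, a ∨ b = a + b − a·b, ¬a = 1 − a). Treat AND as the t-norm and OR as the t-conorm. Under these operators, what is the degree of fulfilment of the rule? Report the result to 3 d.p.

0.060

firing strength: gusty=0.89, near=0.11, ¬hovering=1−0.39=0.61; AND[a·b] → w = 0.0597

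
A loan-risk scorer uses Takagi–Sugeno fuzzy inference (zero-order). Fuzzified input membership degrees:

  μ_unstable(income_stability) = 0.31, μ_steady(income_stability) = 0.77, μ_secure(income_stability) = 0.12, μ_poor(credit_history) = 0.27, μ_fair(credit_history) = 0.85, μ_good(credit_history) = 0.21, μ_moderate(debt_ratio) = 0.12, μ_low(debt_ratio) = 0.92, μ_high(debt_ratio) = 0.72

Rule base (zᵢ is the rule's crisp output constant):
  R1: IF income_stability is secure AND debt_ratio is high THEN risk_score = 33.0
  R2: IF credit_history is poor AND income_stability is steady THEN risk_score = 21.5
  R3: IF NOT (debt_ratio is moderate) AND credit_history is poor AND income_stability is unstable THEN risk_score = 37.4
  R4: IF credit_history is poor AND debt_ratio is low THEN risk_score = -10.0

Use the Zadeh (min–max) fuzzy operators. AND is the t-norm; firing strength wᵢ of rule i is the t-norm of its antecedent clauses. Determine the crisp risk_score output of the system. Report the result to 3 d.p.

18.455

R1 (z=33.0): secure=0.12, high=0.72; AND[min(a, b)] → w = 0.12
R2 (z=21.5): poor=0.27, steady=0.77; AND[min(a, b)] → w = 0.27
R3 (z=37.4): ¬moderate=1−0.12=0.88, poor=0.27, unstable=0.31; AND[min(a, b)] → w = 0.27
R4 (z=-10.0): poor=0.27, low=0.92; AND[min(a, b)] → w = 0.27
Weighted average = (0.12·33.0 + 0.27·21.5 + 0.27·37.4 + 0.27·-10.0) / (0.12 + 0.27 + 0.27 + 0.27)
  = 17.1630 / 0.9300 = 18.455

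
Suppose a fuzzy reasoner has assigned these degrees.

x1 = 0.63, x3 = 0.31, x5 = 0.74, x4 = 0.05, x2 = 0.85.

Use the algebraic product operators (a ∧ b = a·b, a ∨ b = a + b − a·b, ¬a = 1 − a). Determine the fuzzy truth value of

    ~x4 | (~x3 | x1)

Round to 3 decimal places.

~x4 = 1 − 0.0500 = 0.9500
~x3 = 1 − 0.3100 = 0.6900
~x3 | x1 = a + b − a·b on (0.6900, 0.6300) = 0.8853
~x4 | (~x3 | x1) = a + b − a·b on (0.9500, 0.8853) = 0.9943

0.994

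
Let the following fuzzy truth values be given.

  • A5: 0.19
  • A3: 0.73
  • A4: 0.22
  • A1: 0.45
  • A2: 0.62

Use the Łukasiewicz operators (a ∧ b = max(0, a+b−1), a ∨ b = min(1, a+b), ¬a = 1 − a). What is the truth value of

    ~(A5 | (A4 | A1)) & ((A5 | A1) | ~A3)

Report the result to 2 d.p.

A4 | A1 = min(1, a+b) on (0.22, 0.45) = 0.67
A5 | (A4 | A1) = min(1, a+b) on (0.19, 0.67) = 0.86
~(A5 | (A4 | A1)) = 1 − 0.86 = 0.14
A5 | A1 = min(1, a+b) on (0.19, 0.45) = 0.64
~A3 = 1 − 0.73 = 0.27
(A5 | A1) | ~A3 = min(1, a+b) on (0.64, 0.27) = 0.91
~(A5 | (A4 | A1)) & ((A5 | A1) | ~A3) = max(0, a+b−1) on (0.14, 0.91) = 0.05

0.05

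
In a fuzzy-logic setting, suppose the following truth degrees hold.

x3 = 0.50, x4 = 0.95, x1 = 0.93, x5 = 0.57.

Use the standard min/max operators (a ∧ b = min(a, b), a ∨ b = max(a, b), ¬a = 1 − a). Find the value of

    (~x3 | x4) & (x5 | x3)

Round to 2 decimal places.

~x3 = 1 − 0.50 = 0.50
~x3 | x4 = max(a, b) on (0.50, 0.95) = 0.95
x5 | x3 = max(a, b) on (0.57, 0.50) = 0.57
(~x3 | x4) & (x5 | x3) = min(a, b) on (0.95, 0.57) = 0.57

0.57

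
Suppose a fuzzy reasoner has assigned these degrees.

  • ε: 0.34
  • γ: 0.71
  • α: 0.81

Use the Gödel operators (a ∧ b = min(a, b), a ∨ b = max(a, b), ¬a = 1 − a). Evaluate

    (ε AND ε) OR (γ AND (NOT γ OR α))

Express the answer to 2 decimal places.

ε AND ε = min(a, b) on (0.34, 0.34) = 0.34
NOT γ = 1 − 0.71 = 0.29
NOT γ OR α = max(a, b) on (0.29, 0.81) = 0.81
γ AND (NOT γ OR α) = min(a, b) on (0.71, 0.81) = 0.71
(ε AND ε) OR (γ AND (NOT γ OR α)) = max(a, b) on (0.34, 0.71) = 0.71

0.71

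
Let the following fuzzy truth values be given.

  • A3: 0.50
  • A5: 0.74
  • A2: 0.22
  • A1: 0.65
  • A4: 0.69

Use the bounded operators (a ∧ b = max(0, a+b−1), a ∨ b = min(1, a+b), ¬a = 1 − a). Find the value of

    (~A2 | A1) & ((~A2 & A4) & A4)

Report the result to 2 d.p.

~A2 = 1 − 0.22 = 0.78
~A2 | A1 = min(1, a+b) on (0.78, 0.65) = 1.00
~A2 = 1 − 0.22 = 0.78
~A2 & A4 = max(0, a+b−1) on (0.78, 0.69) = 0.47
(~A2 & A4) & A4 = max(0, a+b−1) on (0.47, 0.69) = 0.16
(~A2 | A1) & ((~A2 & A4) & A4) = max(0, a+b−1) on (1.00, 0.16) = 0.16

0.16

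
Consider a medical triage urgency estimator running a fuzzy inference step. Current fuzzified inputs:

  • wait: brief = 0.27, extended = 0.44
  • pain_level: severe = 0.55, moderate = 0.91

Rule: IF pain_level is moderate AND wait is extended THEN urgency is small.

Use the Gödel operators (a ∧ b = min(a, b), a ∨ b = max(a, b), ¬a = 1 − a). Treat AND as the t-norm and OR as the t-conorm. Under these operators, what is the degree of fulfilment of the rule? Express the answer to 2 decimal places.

0.44

firing strength: moderate=0.91, extended=0.44; AND[min(a, b)] → w = 0.44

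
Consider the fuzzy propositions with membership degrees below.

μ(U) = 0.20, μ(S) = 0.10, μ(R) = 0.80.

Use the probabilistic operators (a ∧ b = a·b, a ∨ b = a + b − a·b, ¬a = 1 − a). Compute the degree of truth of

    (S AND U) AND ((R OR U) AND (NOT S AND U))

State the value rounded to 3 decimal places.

S AND U = a·b on (0.1000, 0.2000) = 0.0200
R OR U = a + b − a·b on (0.8000, 0.2000) = 0.8400
NOT S = 1 − 0.1000 = 0.9000
NOT S AND U = a·b on (0.9000, 0.2000) = 0.1800
(R OR U) AND (NOT S AND U) = a·b on (0.8400, 0.1800) = 0.1512
(S AND U) AND ((R OR U) AND (NOT S AND U)) = a·b on (0.0200, 0.1512) = 0.0030

0.003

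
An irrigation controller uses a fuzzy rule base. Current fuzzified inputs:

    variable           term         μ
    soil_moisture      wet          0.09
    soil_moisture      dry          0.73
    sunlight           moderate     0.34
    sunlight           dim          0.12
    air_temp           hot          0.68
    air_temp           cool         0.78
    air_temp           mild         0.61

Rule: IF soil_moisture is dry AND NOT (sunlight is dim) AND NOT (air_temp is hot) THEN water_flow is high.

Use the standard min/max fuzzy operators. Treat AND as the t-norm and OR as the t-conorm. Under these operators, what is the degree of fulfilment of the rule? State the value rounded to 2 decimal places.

firing strength: dry=0.73, ¬dim=1−0.12=0.88, ¬hot=1−0.68=0.32; AND[min(a, b)] → w = 0.32

0.32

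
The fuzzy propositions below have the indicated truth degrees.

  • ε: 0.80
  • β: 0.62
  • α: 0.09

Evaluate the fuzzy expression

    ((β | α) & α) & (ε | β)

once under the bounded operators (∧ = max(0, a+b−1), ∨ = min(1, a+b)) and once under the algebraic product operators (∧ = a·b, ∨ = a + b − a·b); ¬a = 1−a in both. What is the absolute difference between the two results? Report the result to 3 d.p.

Under bounded:
  β | α = min(1, a+b) on (0.62, 0.09) = 0.71
  (β | α) & α = max(0, a+b−1) on (0.71, 0.09) = 0.00
  ε | β = min(1, a+b) on (0.80, 0.62) = 1.00
  ((β | α) & α) & (ε | β) = max(0, a+b−1) on (0.00, 1.00) = 0.00
  → value = 0.0000
Under algebraic product:
  β | α = a + b − a·b on (0.6200, 0.0900) = 0.6542
  (β | α) & α = a·b on (0.6542, 0.0900) = 0.0589
  ε | β = a + b − a·b on (0.8000, 0.6200) = 0.9240
  ((β | α) & α) & (ε | β) = a·b on (0.0589, 0.9240) = 0.0544
  → value = 0.0544
|0.0000 − 0.0544| = 0.054

0.054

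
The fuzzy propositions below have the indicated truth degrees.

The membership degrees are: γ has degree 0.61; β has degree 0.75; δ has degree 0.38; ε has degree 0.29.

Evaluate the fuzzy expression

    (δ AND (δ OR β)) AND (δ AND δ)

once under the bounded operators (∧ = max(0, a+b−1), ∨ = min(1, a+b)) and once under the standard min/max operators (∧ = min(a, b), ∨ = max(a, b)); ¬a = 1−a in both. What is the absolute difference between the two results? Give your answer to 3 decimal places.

0.380

Under bounded:
  δ OR β = min(1, a+b) on (0.38, 0.75) = 1.00
  δ AND (δ OR β) = max(0, a+b−1) on (0.38, 1.00) = 0.38
  δ AND δ = max(0, a+b−1) on (0.38, 0.38) = 0.00
  (δ AND (δ OR β)) AND (δ AND δ) = max(0, a+b−1) on (0.38, 0.00) = 0.00
  → value = 0.0000
Under standard min/max:
  δ OR β = max(a, b) on (0.38, 0.75) = 0.75
  δ AND (δ OR β) = min(a, b) on (0.38, 0.75) = 0.38
  δ AND δ = min(a, b) on (0.38, 0.38) = 0.38
  (δ AND (δ OR β)) AND (δ AND δ) = min(a, b) on (0.38, 0.38) = 0.38
  → value = 0.3800
|0.0000 − 0.3800| = 0.380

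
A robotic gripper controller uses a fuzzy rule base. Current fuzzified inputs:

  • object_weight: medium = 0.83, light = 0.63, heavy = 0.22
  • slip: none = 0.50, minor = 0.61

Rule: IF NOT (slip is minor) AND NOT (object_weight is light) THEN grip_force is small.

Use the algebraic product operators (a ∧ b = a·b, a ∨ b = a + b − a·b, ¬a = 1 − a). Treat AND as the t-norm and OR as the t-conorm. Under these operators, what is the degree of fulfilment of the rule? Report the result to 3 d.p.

firing strength: ¬minor=1−0.61=0.39, ¬light=1−0.63=0.37; AND[a·b] → w = 0.1443

0.144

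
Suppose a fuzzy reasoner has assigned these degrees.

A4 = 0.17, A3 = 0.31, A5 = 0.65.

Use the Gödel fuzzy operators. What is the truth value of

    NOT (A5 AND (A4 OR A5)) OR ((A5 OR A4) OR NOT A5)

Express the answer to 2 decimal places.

A4 OR A5 = max(a, b) on (0.17, 0.65) = 0.65
A5 AND (A4 OR A5) = min(a, b) on (0.65, 0.65) = 0.65
NOT (A5 AND (A4 OR A5)) = 1 − 0.65 = 0.35
A5 OR A4 = max(a, b) on (0.65, 0.17) = 0.65
NOT A5 = 1 − 0.65 = 0.35
(A5 OR A4) OR NOT A5 = max(a, b) on (0.65, 0.35) = 0.65
NOT (A5 AND (A4 OR A5)) OR ((A5 OR A4) OR NOT A5) = max(a, b) on (0.35, 0.65) = 0.65

0.65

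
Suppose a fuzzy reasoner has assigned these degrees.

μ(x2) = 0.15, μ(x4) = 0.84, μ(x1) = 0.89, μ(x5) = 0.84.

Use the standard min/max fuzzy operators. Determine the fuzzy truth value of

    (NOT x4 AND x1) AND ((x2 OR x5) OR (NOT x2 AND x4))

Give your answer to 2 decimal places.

NOT x4 = 1 − 0.84 = 0.16
NOT x4 AND x1 = min(a, b) on (0.16, 0.89) = 0.16
x2 OR x5 = max(a, b) on (0.15, 0.84) = 0.84
NOT x2 = 1 − 0.15 = 0.85
NOT x2 AND x4 = min(a, b) on (0.85, 0.84) = 0.84
(x2 OR x5) OR (NOT x2 AND x4) = max(a, b) on (0.84, 0.84) = 0.84
(NOT x4 AND x1) AND ((x2 OR x5) OR (NOT x2 AND x4)) = min(a, b) on (0.16, 0.84) = 0.16

0.16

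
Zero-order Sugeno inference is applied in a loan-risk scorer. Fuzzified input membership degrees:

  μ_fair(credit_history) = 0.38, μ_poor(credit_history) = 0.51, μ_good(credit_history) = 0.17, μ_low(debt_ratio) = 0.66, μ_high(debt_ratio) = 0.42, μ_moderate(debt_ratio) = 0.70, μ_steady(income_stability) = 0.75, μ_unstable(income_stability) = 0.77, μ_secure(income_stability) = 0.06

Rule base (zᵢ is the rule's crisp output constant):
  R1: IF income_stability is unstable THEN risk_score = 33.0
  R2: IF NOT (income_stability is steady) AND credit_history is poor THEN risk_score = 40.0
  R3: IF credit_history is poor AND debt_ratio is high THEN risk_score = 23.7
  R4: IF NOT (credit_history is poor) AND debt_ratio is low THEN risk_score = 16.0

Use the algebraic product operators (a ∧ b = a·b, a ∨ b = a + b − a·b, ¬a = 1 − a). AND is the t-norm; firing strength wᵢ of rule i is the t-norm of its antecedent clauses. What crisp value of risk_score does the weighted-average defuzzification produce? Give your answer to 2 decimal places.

28.40

R1 (z=33.0): unstable=0.77 → w = 0.7700
R2 (z=40.0): ¬steady=1−0.75=0.25, poor=0.51; AND[a·b] → w = 0.1275
R3 (z=23.7): poor=0.51, high=0.42; AND[a·b] → w = 0.2142
R4 (z=16.0): ¬poor=1−0.51=0.49, low=0.66; AND[a·b] → w = 0.3234
Weighted average = (0.7700·33.0 + 0.1275·40.0 + 0.2142·23.7 + 0.3234·16.0) / (0.7700 + 0.1275 + 0.2142 + 0.3234)
  = 40.7609 / 1.4351 = 28.40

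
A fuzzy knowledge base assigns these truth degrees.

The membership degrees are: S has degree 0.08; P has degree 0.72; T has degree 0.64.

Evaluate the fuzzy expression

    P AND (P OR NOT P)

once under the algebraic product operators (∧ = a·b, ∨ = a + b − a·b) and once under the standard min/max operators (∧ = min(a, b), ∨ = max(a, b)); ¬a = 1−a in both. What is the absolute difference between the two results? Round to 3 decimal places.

Under algebraic product:
  NOT P = 1 − 0.7200 = 0.2800
  P OR NOT P = a + b − a·b on (0.7200, 0.2800) = 0.7984
  P AND (P OR NOT P) = a·b on (0.7200, 0.7984) = 0.5748
  → value = 0.5748
Under standard min/max:
  NOT P = 1 − 0.72 = 0.28
  P OR NOT P = max(a, b) on (0.72, 0.28) = 0.72
  P AND (P OR NOT P) = min(a, b) on (0.72, 0.72) = 0.72
  → value = 0.7200
|0.5748 − 0.7200| = 0.145

0.145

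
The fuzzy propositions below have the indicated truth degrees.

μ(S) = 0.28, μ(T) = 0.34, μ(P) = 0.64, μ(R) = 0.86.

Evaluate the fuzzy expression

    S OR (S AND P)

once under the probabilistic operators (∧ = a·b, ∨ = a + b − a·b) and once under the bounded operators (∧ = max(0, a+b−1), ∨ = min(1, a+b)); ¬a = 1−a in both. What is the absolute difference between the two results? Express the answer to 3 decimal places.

0.129

Under probabilistic:
  S AND P = a·b on (0.2800, 0.6400) = 0.1792
  S OR (S AND P) = a + b − a·b on (0.2800, 0.1792) = 0.4090
  → value = 0.4090
Under bounded:
  S AND P = max(0, a+b−1) on (0.28, 0.64) = 0.00
  S OR (S AND P) = min(1, a+b) on (0.28, 0.00) = 0.28
  → value = 0.2800
|0.4090 − 0.2800| = 0.129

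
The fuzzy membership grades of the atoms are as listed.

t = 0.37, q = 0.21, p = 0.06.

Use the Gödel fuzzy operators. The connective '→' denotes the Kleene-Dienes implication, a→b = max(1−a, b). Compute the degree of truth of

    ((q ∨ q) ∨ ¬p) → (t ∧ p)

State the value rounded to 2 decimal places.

q ∨ q = max(a, b) on (0.21, 0.21) = 0.21
¬p = 1 − 0.06 = 0.94
(q ∨ q) ∨ ¬p = max(a, b) on (0.21, 0.94) = 0.94
t ∧ p = min(a, b) on (0.37, 0.06) = 0.06
((q ∨ q) ∨ ¬p) → (t ∧ p)  [Kleene-Dienes: max(1−a, b)] with a=0.94, b=0.06 → 0.06

0.06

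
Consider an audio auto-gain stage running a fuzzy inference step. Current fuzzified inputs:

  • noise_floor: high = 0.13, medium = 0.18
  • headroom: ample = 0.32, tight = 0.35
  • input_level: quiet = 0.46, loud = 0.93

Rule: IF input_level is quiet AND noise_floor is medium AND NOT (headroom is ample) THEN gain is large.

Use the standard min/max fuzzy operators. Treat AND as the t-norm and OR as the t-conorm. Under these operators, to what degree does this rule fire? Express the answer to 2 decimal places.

firing strength: quiet=0.46, medium=0.18, ¬ample=1−0.32=0.68; AND[min(a, b)] → w = 0.18

0.18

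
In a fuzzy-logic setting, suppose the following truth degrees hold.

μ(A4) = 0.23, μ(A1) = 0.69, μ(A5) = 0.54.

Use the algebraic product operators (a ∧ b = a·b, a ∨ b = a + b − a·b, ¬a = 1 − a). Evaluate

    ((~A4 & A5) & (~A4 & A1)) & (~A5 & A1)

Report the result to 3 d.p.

0.070

~A4 = 1 − 0.2300 = 0.7700
~A4 & A5 = a·b on (0.7700, 0.5400) = 0.4158
~A4 = 1 − 0.2300 = 0.7700
~A4 & A1 = a·b on (0.7700, 0.6900) = 0.5313
(~A4 & A5) & (~A4 & A1) = a·b on (0.4158, 0.5313) = 0.2209
~A5 = 1 − 0.5400 = 0.4600
~A5 & A1 = a·b on (0.4600, 0.6900) = 0.3174
((~A4 & A5) & (~A4 & A1)) & (~A5 & A1) = a·b on (0.2209, 0.3174) = 0.0701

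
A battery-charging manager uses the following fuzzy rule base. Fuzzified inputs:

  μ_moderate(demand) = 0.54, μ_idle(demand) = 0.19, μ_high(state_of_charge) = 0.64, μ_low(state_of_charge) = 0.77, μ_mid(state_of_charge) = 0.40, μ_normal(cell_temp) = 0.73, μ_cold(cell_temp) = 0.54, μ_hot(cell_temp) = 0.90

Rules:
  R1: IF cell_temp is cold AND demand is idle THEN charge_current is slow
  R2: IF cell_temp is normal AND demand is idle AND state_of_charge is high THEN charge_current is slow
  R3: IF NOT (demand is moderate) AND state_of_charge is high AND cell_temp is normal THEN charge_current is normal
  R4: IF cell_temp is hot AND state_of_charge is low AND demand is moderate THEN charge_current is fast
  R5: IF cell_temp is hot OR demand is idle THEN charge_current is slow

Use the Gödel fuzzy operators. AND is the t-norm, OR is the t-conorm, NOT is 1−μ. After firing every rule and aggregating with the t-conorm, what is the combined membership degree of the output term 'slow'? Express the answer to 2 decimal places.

R1: cold=0.54, idle=0.19; AND[min(a, b)] → w = 0.19
R2: normal=0.73, idle=0.19, high=0.64; AND[min(a, b)] → w = 0.19
R3: ¬moderate=1−0.54=0.46, high=0.64, normal=0.73; AND[min(a, b)] → w = 0.46
R4: hot=0.90, low=0.77, moderate=0.54; AND[min(a, b)] → w = 0.54
R5: hot=0.90, idle=0.19; OR[max(a, b)] → w = 0.90
Rules with consequent 'slow': {R1, R2, R5} → strengths 0.19, 0.19, 0.90
Aggregate via t-conorm [max(a, b)]: 0.90

0.90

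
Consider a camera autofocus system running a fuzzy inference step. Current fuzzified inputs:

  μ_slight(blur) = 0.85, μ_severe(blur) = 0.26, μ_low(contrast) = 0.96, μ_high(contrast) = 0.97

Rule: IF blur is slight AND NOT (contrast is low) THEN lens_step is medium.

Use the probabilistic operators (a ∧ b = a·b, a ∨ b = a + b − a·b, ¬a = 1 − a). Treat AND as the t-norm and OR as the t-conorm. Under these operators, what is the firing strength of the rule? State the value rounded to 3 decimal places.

firing strength: slight=0.85, ¬low=1−0.96=0.04; AND[a·b] → w = 0.0340

0.034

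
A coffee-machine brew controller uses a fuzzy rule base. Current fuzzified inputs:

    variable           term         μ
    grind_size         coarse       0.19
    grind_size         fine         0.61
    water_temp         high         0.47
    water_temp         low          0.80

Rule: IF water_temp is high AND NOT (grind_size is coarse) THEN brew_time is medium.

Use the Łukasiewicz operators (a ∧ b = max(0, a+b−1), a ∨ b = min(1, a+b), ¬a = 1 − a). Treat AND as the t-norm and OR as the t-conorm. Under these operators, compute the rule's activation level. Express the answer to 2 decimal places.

firing strength: high=0.47, ¬coarse=1−0.19=0.81; AND[max(0, a+b−1)] → w = 0.28

0.28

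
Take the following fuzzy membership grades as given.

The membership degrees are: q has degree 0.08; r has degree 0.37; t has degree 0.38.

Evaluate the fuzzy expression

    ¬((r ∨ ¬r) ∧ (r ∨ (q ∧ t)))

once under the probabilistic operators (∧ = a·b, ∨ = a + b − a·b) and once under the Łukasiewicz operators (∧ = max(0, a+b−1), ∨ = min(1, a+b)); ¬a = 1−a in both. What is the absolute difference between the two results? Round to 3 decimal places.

0.072

Under probabilistic:
  ¬r = 1 − 0.3700 = 0.6300
  r ∨ ¬r = a + b − a·b on (0.3700, 0.6300) = 0.7669
  q ∧ t = a·b on (0.0800, 0.3800) = 0.0304
  r ∨ (q ∧ t) = a + b − a·b on (0.3700, 0.0304) = 0.3892
  (r ∨ ¬r) ∧ (r ∨ (q ∧ t)) = a·b on (0.7669, 0.3892) = 0.2984
  ¬((r ∨ ¬r) ∧ (r ∨ (q ∧ t))) = 1 − 0.2984 = 0.7016
  → value = 0.7016
Under Łukasiewicz:
  ¬r = 1 − 0.37 = 0.63
  r ∨ ¬r = min(1, a+b) on (0.37, 0.63) = 1.00
  q ∧ t = max(0, a+b−1) on (0.08, 0.38) = 0.00
  r ∨ (q ∧ t) = min(1, a+b) on (0.37, 0.00) = 0.37
  (r ∨ ¬r) ∧ (r ∨ (q ∧ t)) = max(0, a+b−1) on (1.00, 0.37) = 0.37
  ¬((r ∨ ¬r) ∧ (r ∨ (q ∧ t))) = 1 − 0.37 = 0.63
  → value = 0.6300
|0.7016 − 0.6300| = 0.072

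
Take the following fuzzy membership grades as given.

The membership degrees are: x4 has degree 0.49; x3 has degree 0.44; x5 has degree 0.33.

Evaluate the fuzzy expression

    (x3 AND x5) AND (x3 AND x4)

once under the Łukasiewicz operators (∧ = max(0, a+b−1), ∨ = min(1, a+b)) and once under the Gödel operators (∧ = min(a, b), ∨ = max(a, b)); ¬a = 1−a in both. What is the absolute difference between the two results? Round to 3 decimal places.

Under Łukasiewicz:
  x3 AND x5 = max(0, a+b−1) on (0.44, 0.33) = 0.00
  x3 AND x4 = max(0, a+b−1) on (0.44, 0.49) = 0.00
  (x3 AND x5) AND (x3 AND x4) = max(0, a+b−1) on (0.00, 0.00) = 0.00
  → value = 0.0000
Under Gödel:
  x3 AND x5 = min(a, b) on (0.44, 0.33) = 0.33
  x3 AND x4 = min(a, b) on (0.44, 0.49) = 0.44
  (x3 AND x5) AND (x3 AND x4) = min(a, b) on (0.33, 0.44) = 0.33
  → value = 0.3300
|0.0000 − 0.3300| = 0.330

0.330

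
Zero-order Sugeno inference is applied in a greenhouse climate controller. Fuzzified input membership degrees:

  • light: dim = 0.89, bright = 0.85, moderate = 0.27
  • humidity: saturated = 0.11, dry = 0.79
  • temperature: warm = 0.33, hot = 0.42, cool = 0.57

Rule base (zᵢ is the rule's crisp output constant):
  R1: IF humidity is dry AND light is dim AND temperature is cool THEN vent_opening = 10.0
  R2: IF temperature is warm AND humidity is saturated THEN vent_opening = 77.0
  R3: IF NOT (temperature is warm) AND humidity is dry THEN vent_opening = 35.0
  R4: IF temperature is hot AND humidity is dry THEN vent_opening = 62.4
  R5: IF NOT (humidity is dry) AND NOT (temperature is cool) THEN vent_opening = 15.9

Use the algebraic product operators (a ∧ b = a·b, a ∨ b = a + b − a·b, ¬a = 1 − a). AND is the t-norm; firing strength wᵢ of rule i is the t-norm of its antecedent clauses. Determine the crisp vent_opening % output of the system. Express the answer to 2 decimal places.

34.19

R1 (z=10.0): dry=0.79, dim=0.89, cool=0.57; AND[a·b] → w = 0.4008
R2 (z=77.0): warm=0.33, saturated=0.11; AND[a·b] → w = 0.0363
R3 (z=35.0): ¬warm=1−0.33=0.67, dry=0.79; AND[a·b] → w = 0.5293
R4 (z=62.4): hot=0.42, dry=0.79; AND[a·b] → w = 0.3318
R5 (z=15.9): ¬dry=1−0.79=0.21, ¬cool=1−0.57=0.43; AND[a·b] → w = 0.0903
Weighted average = (0.4008·10.0 + 0.0363·77.0 + 0.5293·35.0 + 0.3318·62.4 + 0.0903·15.9) / (0.4008 + 0.0363 + 0.5293 + 0.3318 + 0.0903)
  = 47.4684 / 1.3885 = 34.19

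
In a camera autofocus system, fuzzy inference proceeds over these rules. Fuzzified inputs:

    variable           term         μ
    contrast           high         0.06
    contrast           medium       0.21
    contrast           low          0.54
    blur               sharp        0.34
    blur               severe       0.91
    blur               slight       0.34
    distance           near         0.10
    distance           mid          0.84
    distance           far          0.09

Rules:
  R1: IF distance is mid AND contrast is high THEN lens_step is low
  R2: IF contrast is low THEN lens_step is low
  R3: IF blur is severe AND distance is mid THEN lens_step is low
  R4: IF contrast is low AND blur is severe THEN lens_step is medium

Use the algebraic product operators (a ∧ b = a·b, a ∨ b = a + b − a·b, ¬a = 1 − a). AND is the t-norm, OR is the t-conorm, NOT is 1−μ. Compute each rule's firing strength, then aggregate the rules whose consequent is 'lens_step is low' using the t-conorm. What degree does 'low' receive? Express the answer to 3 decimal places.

R1: mid=0.84, high=0.06; AND[a·b] → w = 0.0504
R2: low=0.54 → w = 0.5400
R3: severe=0.91, mid=0.84; AND[a·b] → w = 0.7644
R4: low=0.54, severe=0.91; AND[a·b] → w = 0.4914
Rules with consequent 'low': {R1, R2, R3} → strengths 0.0504, 0.5400, 0.7644
Aggregate via t-conorm [a + b − a·b]: 0.8971

0.897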